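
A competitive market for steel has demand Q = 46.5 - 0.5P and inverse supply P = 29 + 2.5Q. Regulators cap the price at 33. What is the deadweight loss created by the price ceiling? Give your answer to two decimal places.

358.47

Rewriting demand in inverse form: P = 93 - 2Q.
Free-market equilibrium: 93 - 2Q = 29 + 2.5Q gives Q* = 14.2222, P* = 64.5556.
At the ceiling price 33, quantity supplied is (33 - 29)/2.5 = 1.6; supply is the short side, so Q = 1.6 trades at P = 33.
The lost-trades triangle has base Q* - 1.6 = 12.6222 and height equal to the gap between the curves at Q = 1.6, which is 89.8 - 33 = 56.8. DWL = (1/2)(12.6222)(56.8) = 358.4711.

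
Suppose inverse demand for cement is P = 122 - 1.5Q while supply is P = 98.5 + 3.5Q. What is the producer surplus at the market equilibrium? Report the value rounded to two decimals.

Setting demand equal to supply, 23.5 = 5Q, so Q* = 4.7 and P* = 114.95.
PS is the area between P* and the supply curve from 0 to Q*: (1/2)(4.7)(16.45) = 38.6575.

38.66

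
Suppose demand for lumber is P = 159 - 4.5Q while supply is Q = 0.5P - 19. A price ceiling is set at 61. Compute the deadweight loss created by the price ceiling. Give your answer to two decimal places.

Rewriting supply in inverse form: P = 38 + 2Q.
Without the control, 159 - 4.5Q = 38 + 2Q so Q* = 18.6154 and P* = 75.2308.
At P = 61, sellers supply (61 - 38)/2 = 11.5 while buyers want more, so the quantity traded is 11.5 at price 61.
At Q = 11.5 the demand price is 107.25 and the supply price is 61. Deadweight loss is the triangle between the curves from 11.5 to 18.6154: (1/2)(107.25 - 61)(18.6154 - 11.5) = 164.5433.

164.54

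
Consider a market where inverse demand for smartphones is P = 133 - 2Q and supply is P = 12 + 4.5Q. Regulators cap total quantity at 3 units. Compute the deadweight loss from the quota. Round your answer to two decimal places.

792.48

Without the quota, 133 - 2Q = 12 + 4.5Q gives Q* = 18.6154.
At Q = 3 the demand price is 133 - 2(3) = 127 and the supply price is 12 + 4.5(3) = 25.5.
DWL = (1/2)(gap between curves at 3) x (Q* - 3) = (1/2)(101.5)(15.6154) = 792.4808.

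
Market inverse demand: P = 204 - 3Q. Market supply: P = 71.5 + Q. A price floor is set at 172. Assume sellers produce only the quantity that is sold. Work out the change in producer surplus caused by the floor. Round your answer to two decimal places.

Without the control, 204 - 3Q = 71.5 + Q so Q* = 33.125 and P* = 104.625.
At the floor price 172, quantity demanded is (204 - 172)/3 = 10.6667; demand is the short side, so Q = 10.6667 trades at P = 172.
PS goes from (1/2)(33.125)(33.125) = 548.6328 to 1015.1111 (computed as (172 - 71.5)(10.6667) - (1/2)(1)(10.6667)^2), a change of 466.4783.

466.48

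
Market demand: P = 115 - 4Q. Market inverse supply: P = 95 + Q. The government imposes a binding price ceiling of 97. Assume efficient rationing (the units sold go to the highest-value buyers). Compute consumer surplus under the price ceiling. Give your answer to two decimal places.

Without the control, 115 - 4Q = 95 + Q so Q* = 4 and P* = 99.
At the ceiling price 97, quantity supplied is (97 - 95)/1 = 2; supply is the short side, so Q = 2 trades at P = 97.
The demand price at Q = 2 is 107. CS is the trapezoid between demand and 97 over [0, 2]: (1/2)[(115 - 97) + (107 - 97)](2) = 28.

28.00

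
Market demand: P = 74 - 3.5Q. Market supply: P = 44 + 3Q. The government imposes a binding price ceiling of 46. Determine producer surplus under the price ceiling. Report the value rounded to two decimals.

Without the control, 74 - 3.5Q = 44 + 3Q so Q* = 4.6154 and P* = 57.8462.
At P = 46, sellers supply (46 - 44)/3 = 0.6667 while buyers want more, so the quantity traded is 0.6667 at price 46.
PS is the triangle above supply below 46: (1/2)(0.6667)(46 - 44) = 0.6667.

0.67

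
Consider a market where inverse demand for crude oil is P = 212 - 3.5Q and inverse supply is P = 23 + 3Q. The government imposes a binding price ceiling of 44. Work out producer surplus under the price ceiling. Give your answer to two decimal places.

73.50

Without the control, 212 - 3.5Q = 23 + 3Q so Q* = 29.0769 and P* = 110.2308.
At the ceiling price 44, quantity supplied is (44 - 23)/3 = 7; supply is the short side, so Q = 7 trades at P = 44.
PS is the triangle above supply below 44: (1/2)(7)(44 - 23) = 73.5.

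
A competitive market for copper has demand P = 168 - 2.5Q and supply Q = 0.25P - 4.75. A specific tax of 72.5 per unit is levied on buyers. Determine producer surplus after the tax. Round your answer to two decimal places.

277.03

Rewriting supply in inverse form: P = 19 + 4Q.
Without the tax, 168 - 2.5Q = 19 + 4Q so Q* = 22.9231 and P* = 110.6923.
A tax on buyers shifts demand down by 72.5: (168 - 72.5) - 2.5Q = 19 + 4Q, so Q_t = 11.7692. Buyers pay P_b = 138.5769; sellers receive P_s = P_b - 72.5 = 66.0769.
Producer surplus is the triangle above supply below P_s: (1/2)(11.7692)(66.0769 - 19) = 277.0296.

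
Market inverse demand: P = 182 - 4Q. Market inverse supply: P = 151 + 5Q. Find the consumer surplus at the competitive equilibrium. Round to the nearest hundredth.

Set 182 - 4Q = 151 + 5Q, which gives 31 = 9Q, so Q* = 3.4444 and P* = 182 - 4(3.4444) = 168.2222.
The demand choke price is 182, so CS = (1/2)(Q*)(182 - P*) = (1/2)(3.4444)(13.7778) = 23.7284.

23.73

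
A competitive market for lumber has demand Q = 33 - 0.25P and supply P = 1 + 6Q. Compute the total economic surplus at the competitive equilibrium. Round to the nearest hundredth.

Rewriting demand in inverse form: P = 132 - 4Q.
Set 132 - 4Q = 1 + 6Q, which gives 131 = 10Q, so Q* = 13.1 and P* = 132 - 4(13.1) = 79.6.
CS = (1/2)(13.1)(52.4) = 343.22 and PS = (1/2)(13.1)(78.6) = 514.83, so total surplus = 858.05.

858.05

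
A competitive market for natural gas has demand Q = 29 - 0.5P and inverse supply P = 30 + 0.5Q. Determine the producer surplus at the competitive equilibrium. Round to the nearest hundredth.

Rewriting demand in inverse form: P = 58 - 2Q.
Set 58 - 2Q = 30 + 0.5Q, which gives 28 = 2.5Q, so Q* = 11.2 and P* = 58 - 2(11.2) = 35.6.
PS is the area between P* and the supply curve from 0 to Q*: (1/2)(11.2)(5.6) = 31.36.

31.36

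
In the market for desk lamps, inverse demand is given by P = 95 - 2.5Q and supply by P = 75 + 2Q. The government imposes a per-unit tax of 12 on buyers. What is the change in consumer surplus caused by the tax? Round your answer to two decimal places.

Without the tax, 95 - 2.5Q = 75 + 2Q so Q* = 4.4444 and P* = 83.8889.
With the tax, buyers' net willingness to pay falls by 12: (95 - 12) - 2.5Q = 75 + 2Q, so Q_t = 1.7778. Buyers pay P_b = 90.5556; sellers receive P_s = P_b - 12 = 78.5556.
CS falls from (1/2)(4.4444)(11.1111) = 24.6914 to (1/2)(1.7778)(4.4444) = 3.9506, a change of -20.7407.

-20.74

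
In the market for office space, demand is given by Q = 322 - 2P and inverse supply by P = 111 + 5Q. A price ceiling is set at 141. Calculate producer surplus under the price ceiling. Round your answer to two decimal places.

90.00

Rewriting demand in inverse form: P = 161 - 0.5Q.
Without the control, 161 - 0.5Q = 111 + 5Q so Q* = 9.0909 and P* = 156.4545.
At the ceiling price 141, quantity supplied is (141 - 111)/5 = 6; supply is the short side, so Q = 6 trades at P = 141.
PS is the triangle above supply below 141: (1/2)(6)(141 - 111) = 90.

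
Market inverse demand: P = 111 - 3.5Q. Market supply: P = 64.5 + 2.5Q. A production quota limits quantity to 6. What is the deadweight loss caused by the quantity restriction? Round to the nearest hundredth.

9.19

Without the quota, 111 - 3.5Q = 64.5 + 2.5Q gives Q* = 7.75.
At Q = 6 the demand price is 111 - 3.5(6) = 90 and the supply price is 64.5 + 2.5(6) = 79.5.
Deadweight loss is the triangle between the curves from 6 to 7.75: (1/2)(90 - 79.5)(7.75 - 6) = 9.1875.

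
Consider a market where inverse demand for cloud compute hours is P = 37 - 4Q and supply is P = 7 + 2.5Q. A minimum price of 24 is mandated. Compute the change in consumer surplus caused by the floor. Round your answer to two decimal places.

Free-market equilibrium: 37 - 4Q = 7 + 2.5Q gives Q* = 4.6154, P* = 18.5385.
At P = 24, buyers demand (37 - 24)/4 = 3.25 while sellers would supply more, so the quantity traded is 3.25 at price 24.
CS goes from (1/2)(4.6154)(18.4615) = 42.6036 to 21.125 (computed as (37 - 24)(3.25) - (1/2)(4)(3.25)^2), a change of -21.4786.

-21.48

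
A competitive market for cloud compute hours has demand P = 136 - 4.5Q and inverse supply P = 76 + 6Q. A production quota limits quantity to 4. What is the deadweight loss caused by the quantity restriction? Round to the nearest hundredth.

15.43

Unrestricted equilibrium: Q* = (136 - 76)/(4.5 + 6) = 5.7143.
At Q = 4 the demand price is 136 - 4.5(4) = 118 and the supply price is 76 + 6(4) = 100.
DWL = (1/2)(gap between curves at 4) x (Q* - 4) = (1/2)(18)(1.7143) = 15.4286.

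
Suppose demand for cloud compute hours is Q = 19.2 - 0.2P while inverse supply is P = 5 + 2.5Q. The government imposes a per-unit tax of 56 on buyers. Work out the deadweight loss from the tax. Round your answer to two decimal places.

209.07

Rewriting demand in inverse form: P = 96 - 5Q.
Without the tax, 96 - 5Q = 5 + 2.5Q so Q* = 12.1333 and P* = 35.3333.
With the tax, buyers' net willingness to pay falls by 56: (96 - 56) - 5Q = 5 + 2.5Q, so Q_t = 4.6667. Buyers pay P_b = 72.6667; sellers receive P_s = P_b - 56 = 16.6667.
Deadweight loss is the triangle between the curves from Q_t to Q*: (1/2)(12.1333 - 4.6667)(56) = 209.0667.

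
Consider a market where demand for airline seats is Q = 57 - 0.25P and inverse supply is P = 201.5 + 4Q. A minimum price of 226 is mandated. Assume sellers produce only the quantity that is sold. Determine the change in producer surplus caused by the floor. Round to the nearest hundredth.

Rewriting demand in inverse form: P = 228 - 4Q.
Without the control, 228 - 4Q = 201.5 + 4Q so Q* = 3.3125 and P* = 214.75.
At P = 226, buyers demand (228 - 226)/4 = 0.5 while sellers would supply more, so the quantity traded is 0.5 at price 226.
PS goes from (1/2)(3.3125)(13.25) = 21.9453 to 11.75 (computed as (226 - 201.5)(0.5) - (1/2)(4)(0.5)^2), a change of -10.1953.

-10.20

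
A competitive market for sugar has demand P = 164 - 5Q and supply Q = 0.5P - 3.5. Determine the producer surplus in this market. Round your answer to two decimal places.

503.04

Rewriting supply in inverse form: P = 7 + 2Q.
Setting demand equal to supply, 157 = 7Q, so Q* = 22.4286 and P* = 51.8571.
PS is the area between P* and the supply curve from 0 to Q*: (1/2)(22.4286)(44.8571) = 503.0408.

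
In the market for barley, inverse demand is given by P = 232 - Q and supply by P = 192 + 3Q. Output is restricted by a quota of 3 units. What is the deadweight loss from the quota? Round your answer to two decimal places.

Unrestricted equilibrium: Q* = (232 - 192)/(1 + 3) = 10.
At Q = 3 the demand price is 232 - (3) = 229 and the supply price is 192 + 3(3) = 201.
Deadweight loss is the triangle between the curves from 3 to 10: (1/2)(229 - 201)(10 - 3) = 98.

98.00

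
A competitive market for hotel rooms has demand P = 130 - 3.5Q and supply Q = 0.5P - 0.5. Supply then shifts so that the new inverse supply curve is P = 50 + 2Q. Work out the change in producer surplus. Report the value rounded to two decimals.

Rewriting supply in inverse form: P = 1 + 2Q.
Initial equilibrium: Q_0 = 23.4545, P_0 = 47.9091; CS_0 = (1/2)(23.4545)(82.0909) = 962.7025, PS_0 = (1/2)(23.4545)(46.9091) = 550.1157.
New equilibrium: 130 - 3.5Q = 50 + 2Q gives Q_1 = 14.5455, P_1 = 79.0909; CS_1 = 370.2479, PS_1 = 211.5702.
Change in producer surplus = 211.5702 - 550.1157 = -338.5455.

-338.55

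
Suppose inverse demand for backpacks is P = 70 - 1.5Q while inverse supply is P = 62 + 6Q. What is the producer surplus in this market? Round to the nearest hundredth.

Setting demand equal to supply, 8 = 7.5Q, so Q* = 1.0667 and P* = 68.4.
PS is the area between P* and the supply curve from 0 to Q*: (1/2)(1.0667)(6.4) = 3.4133.

3.41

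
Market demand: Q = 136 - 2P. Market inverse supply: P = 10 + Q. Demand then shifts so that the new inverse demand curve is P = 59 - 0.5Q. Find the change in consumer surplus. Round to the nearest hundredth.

-107.00

Rewriting demand in inverse form: P = 68 - 0.5Q.
Initial equilibrium: Q_0 = 38.6667, P_0 = 48.6667; CS_0 = (1/2)(38.6667)(19.3333) = 373.7778, PS_0 = (1/2)(38.6667)(38.6667) = 747.5556.
New equilibrium: 59 - 0.5Q = 10 + Q gives Q_1 = 32.6667, P_1 = 42.6667; CS_1 = 266.7778, PS_1 = 533.5556.
Change in consumer surplus = 266.7778 - 373.7778 = -107.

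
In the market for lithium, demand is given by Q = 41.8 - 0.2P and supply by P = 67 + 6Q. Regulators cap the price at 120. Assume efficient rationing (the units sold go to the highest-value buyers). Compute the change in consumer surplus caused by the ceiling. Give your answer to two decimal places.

Rewriting demand in inverse form: P = 209 - 5Q.
Free-market equilibrium: 209 - 5Q = 67 + 6Q gives Q* = 12.9091, P* = 144.4545.
At the ceiling price 120, quantity supplied is (120 - 67)/6 = 8.8333; supply is the short side, so Q = 8.8333 trades at P = 120.
CS goes from (1/2)(12.9091)(64.5455) = 416.6116 to 591.0972 (computed as (209 - 120)(8.8333) - (1/2)(5)(8.8333)^2), a change of 174.4857.

174.49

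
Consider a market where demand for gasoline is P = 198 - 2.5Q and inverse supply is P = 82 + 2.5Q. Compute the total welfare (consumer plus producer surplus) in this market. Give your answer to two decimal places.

Equilibrium: 198 - 2.5Q = 82 + 2.5Q, so Q* = 23.2 and P* = 140.
CS = (1/2)(23.2)(58) = 672.8 and PS = (1/2)(23.2)(58) = 672.8, so total surplus = 1345.6.

1345.60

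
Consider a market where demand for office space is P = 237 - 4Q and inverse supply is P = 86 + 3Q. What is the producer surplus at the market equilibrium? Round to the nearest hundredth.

697.99

Setting demand equal to supply, 151 = 7Q, so Q* = 21.5714 and P* = 150.7143.
PS is the area between P* and the supply curve from 0 to Q*: (1/2)(21.5714)(64.7143) = 697.9898.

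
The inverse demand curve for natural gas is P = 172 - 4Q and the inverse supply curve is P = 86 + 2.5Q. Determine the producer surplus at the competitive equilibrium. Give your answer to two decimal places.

218.82

Equilibrium: 172 - 4Q = 86 + 2.5Q, so Q* = 13.2308 and P* = 119.0769.
PS is the area between P* and the supply curve from 0 to Q*: (1/2)(13.2308)(33.0769) = 218.8166.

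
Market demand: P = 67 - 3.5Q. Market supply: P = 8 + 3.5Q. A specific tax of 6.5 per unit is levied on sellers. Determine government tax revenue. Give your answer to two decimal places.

Without the tax, 67 - 3.5Q = 8 + 3.5Q so Q* = 8.4286 and P* = 37.5.
A tax on sellers shifts supply up by 6.5: 67 - 3.5Q = 8 + 3.5Q + 6.5, so Q_t = 7.5. Buyers pay P_b = 40.75; sellers receive P_s = P_b - 6.5 = 34.25.
Tax revenue = t x Q_t = 6.5 x 7.5 = 48.75.

48.75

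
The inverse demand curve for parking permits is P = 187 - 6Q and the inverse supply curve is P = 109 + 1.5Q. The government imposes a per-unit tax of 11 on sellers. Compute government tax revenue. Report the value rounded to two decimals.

98.27

Without the tax, 187 - 6Q = 109 + 1.5Q so Q* = 10.4 and P* = 124.6.
A tax on sellers shifts supply up by 11: 187 - 6Q = 109 + 1.5Q + 11, so Q_t = 8.9333. Buyers pay P_b = 133.4; sellers receive P_s = P_b - 11 = 122.4.
Tax revenue = t x Q_t = 11 x 8.9333 = 98.2667.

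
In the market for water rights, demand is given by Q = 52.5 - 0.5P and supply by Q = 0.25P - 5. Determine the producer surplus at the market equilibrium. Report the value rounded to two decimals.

Rewriting demand in inverse form: P = 105 - 2Q.
Rewriting supply in inverse form: P = 20 + 4Q.
Setting demand equal to supply, 85 = 6Q, so Q* = 14.1667 and P* = 76.6667.
The supply curve's price intercept is 20, so PS = (1/2)(Q*)(P* - 20) = (1/2)(14.1667)(56.6667) = 401.3889.

401.39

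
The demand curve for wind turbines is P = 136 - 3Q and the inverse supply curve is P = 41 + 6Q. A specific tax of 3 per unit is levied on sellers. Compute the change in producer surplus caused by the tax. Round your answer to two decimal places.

Pre-tax equilibrium: 136 - 3Q = 41 + 6Q gives Q* = 10.5556, P* = 104.3333.
With the tax, sellers need 3 more per unit: 136 - 3Q = 41 + 6Q + 3, so Q_t = 10.2222. Buyers pay P_b = 105.3333; sellers receive P_s = P_b - 3 = 102.3333.
Producers lose the trapezoid between P_s and P* out to Q_t plus the triangle from Q_t to Q*: change in PS = 313.4815 - 334.2593 = -20.7778.

-20.78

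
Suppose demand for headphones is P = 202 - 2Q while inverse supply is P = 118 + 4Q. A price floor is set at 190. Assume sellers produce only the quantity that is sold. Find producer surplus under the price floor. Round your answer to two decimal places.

360.00

Without the control, 202 - 2Q = 118 + 4Q so Q* = 14 and P* = 174.
At P = 190, buyers demand (202 - 190)/2 = 6 while sellers would supply more, so the quantity traded is 6 at price 190.
The supply price at Q = 6 is 142. PS is the trapezoid between 190 and supply over [0, 6]: (1/2)[(190 - 118) + (190 - 142)](6) = 360.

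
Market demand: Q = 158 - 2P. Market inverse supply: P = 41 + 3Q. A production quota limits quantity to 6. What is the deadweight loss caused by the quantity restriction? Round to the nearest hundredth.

Rewriting demand in inverse form: P = 79 - 0.5Q.
Without the quota, 79 - 0.5Q = 41 + 3Q gives Q* = 10.8571.
At Q = 6 the demand price is 79 - 0.5(6) = 76 and the supply price is 41 + 3(6) = 59.
Deadweight loss is the triangle between the curves from 6 to 10.8571: (1/2)(76 - 59)(10.8571 - 6) = 41.2857.

41.29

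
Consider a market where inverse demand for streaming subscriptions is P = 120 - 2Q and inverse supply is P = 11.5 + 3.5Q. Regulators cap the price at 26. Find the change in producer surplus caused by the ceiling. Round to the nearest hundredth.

Free-market equilibrium: 120 - 2Q = 11.5 + 3.5Q gives Q* = 19.7273, P* = 80.5455.
At P = 26, sellers supply (26 - 11.5)/3.5 = 4.1429 while buyers want more, so the quantity traded is 4.1429 at price 26.
PS goes from (1/2)(19.7273)(69.0455) = 681.0393 to 30.0357 (computed as (26 - 11.5)(4.1429) - (1/2)(3.5)(4.1429)^2), a change of -651.0035.

-651.00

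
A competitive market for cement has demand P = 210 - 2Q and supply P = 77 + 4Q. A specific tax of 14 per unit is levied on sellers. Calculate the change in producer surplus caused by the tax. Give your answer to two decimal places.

-196.00

Without the tax, 210 - 2Q = 77 + 4Q so Q* = 22.1667 and P* = 165.6667.
A tax on sellers shifts supply up by 14: 210 - 2Q = 77 + 4Q + 14, so Q_t = 19.8333. Buyers pay P_b = 170.3333; sellers receive P_s = P_b - 14 = 156.3333.
PS falls from (1/2)(22.1667)(88.6667) = 982.7222 to (1/2)(19.8333)(79.3333) = 786.7222, a change of -196.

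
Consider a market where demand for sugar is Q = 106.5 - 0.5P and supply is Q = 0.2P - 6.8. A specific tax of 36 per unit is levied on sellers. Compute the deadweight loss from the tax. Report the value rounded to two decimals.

Rewriting demand in inverse form: P = 213 - 2Q.
Rewriting supply in inverse form: P = 34 + 5Q.
Without the tax, 213 - 2Q = 34 + 5Q so Q* = 25.5714 and P* = 161.8571.
A tax on sellers shifts supply up by 36: 213 - 2Q = 34 + 5Q + 36, so Q_t = 20.4286. Buyers pay P_b = 172.1429; sellers receive P_s = P_b - 36 = 136.1429.
Deadweight loss is the triangle between the curves from Q_t to Q*: (1/2)(25.5714 - 20.4286)(36) = 92.5714.

92.57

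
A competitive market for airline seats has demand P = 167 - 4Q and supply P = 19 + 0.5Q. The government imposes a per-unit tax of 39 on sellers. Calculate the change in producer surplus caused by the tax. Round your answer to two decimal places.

Pre-tax equilibrium: 167 - 4Q = 19 + 0.5Q gives Q* = 32.8889, P* = 35.4444.
With the tax, sellers need 39 more per unit: 167 - 4Q = 19 + 0.5Q + 39, so Q_t = 24.2222. Buyers pay P_b = 70.1111; sellers receive P_s = P_b - 39 = 31.1111.
PS falls from (1/2)(32.8889)(16.4444) = 270.4198 to (1/2)(24.2222)(12.1111) = 146.679, a change of -123.7407.

-123.74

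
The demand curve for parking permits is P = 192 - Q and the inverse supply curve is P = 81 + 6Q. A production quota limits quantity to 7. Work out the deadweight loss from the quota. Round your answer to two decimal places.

274.57

Without the quota, 192 - Q = 81 + 6Q gives Q* = 15.8571.
At Q = 7 the demand price is 192 - (7) = 185 and the supply price is 81 + 6(7) = 123.
Deadweight loss is the triangle between the curves from 7 to 15.8571: (1/2)(185 - 123)(15.8571 - 7) = 274.5714.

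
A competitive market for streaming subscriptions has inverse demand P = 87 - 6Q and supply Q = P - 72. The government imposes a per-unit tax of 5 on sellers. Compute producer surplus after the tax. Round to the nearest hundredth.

Rewriting supply in inverse form: P = 72 + Q.
Pre-tax equilibrium: 87 - 6Q = 72 + Q gives Q* = 2.1429, P* = 74.1429.
With the tax, sellers need 5 more per unit: 87 - 6Q = 72 + Q + 5, so Q_t = 1.4286. Buyers pay P_b = 78.4286; sellers receive P_s = P_b - 5 = 73.4286.
Producer surplus is the triangle above supply below P_s: (1/2)(1.4286)(73.4286 - 72) = 1.0204.

1.02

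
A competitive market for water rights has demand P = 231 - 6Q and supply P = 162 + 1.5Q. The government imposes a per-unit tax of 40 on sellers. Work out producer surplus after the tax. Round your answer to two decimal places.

Pre-tax equilibrium: 231 - 6Q = 162 + 1.5Q gives Q* = 9.2, P* = 175.8.
With the tax, sellers need 40 more per unit: 231 - 6Q = 162 + 1.5Q + 40, so Q_t = 3.8667. Buyers pay P_b = 207.8; sellers receive P_s = P_b - 40 = 167.8.
PS = (1/2)(Q_t)(P_s - 162) = (1/2)(3.8667)(5.8) = 11.2133.

11.21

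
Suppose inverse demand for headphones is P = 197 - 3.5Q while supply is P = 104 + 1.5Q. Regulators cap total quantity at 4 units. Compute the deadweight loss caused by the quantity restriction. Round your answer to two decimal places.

Without the quota, 197 - 3.5Q = 104 + 1.5Q gives Q* = 18.6.
At Q = 4 the demand price is 197 - 3.5(4) = 183 and the supply price is 104 + 1.5(4) = 110.
DWL = (1/2)(gap between curves at 4) x (Q* - 4) = (1/2)(73)(14.6) = 532.9.

532.90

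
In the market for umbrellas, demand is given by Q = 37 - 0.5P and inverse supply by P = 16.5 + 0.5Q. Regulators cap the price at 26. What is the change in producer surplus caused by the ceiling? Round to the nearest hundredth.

Rewriting demand in inverse form: P = 74 - 2Q.
Without the control, 74 - 2Q = 16.5 + 0.5Q so Q* = 23 and P* = 28.
At the ceiling price 26, quantity supplied is (26 - 16.5)/0.5 = 19; supply is the short side, so Q = 19 trades at P = 26.
PS goes from (1/2)(23)(11.5) = 132.25 to 90.25 (computed as (26 - 16.5)(19) - (1/2)(0.5)(19)^2), a change of -42.

-42.00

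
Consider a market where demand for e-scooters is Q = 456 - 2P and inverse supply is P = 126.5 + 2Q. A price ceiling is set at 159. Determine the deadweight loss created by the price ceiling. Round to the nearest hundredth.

741.15

Rewriting demand in inverse form: P = 228 - 0.5Q.
Free-market equilibrium: 228 - 0.5Q = 126.5 + 2Q gives Q* = 40.6, P* = 207.7.
At the ceiling price 159, quantity supplied is (159 - 126.5)/2 = 16.25; supply is the short side, so Q = 16.25 trades at P = 159.
At Q = 16.25 the demand price is 219.875 and the supply price is 159. Deadweight loss is the triangle between the curves from 16.25 to 40.6: (1/2)(219.875 - 159)(40.6 - 16.25) = 741.1531.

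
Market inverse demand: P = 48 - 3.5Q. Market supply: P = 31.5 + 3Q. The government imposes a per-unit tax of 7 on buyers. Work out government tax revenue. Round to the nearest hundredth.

Without the tax, 48 - 3.5Q = 31.5 + 3Q so Q* = 2.5385 and P* = 39.1154.
With the tax, buyers' net willingness to pay falls by 7: (48 - 7) - 3.5Q = 31.5 + 3Q, so Q_t = 1.4615. Buyers pay P_b = 42.8846; sellers receive P_s = P_b - 7 = 35.8846.
Revenue is the tax times quantity traded: 7 x 1.4615 = 10.2308.

10.23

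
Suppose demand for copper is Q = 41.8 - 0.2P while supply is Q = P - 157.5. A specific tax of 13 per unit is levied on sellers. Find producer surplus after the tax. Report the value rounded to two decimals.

20.59

Rewriting demand in inverse form: P = 209 - 5Q.
Rewriting supply in inverse form: P = 157.5 + Q.
Pre-tax equilibrium: 209 - 5Q = 157.5 + Q gives Q* = 8.5833, P* = 166.0833.
With the tax, sellers need 13 more per unit: 209 - 5Q = 157.5 + Q + 13, so Q_t = 6.4167. Buyers pay P_b = 176.9167; sellers receive P_s = P_b - 13 = 163.9167.
Producer surplus is the triangle above supply below P_s: (1/2)(6.4167)(163.9167 - 157.5) = 20.5868.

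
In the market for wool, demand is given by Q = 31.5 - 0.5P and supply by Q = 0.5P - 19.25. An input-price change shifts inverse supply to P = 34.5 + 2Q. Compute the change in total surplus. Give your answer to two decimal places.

26.50

Rewriting demand in inverse form: P = 63 - 2Q.
Rewriting supply in inverse form: P = 38.5 + 2Q.
Initial equilibrium: Q_0 = 6.125, P_0 = 50.75; CS_0 = (1/2)(6.125)(12.25) = 37.5156, PS_0 = (1/2)(6.125)(12.25) = 37.5156.
New equilibrium: 63 - 2Q = 34.5 + 2Q gives Q_1 = 7.125, P_1 = 48.75; CS_1 = 50.7656, PS_1 = 50.7656.
Change in total surplus = (50.7656 + 50.7656) - (37.5156 + 37.5156) = 26.5.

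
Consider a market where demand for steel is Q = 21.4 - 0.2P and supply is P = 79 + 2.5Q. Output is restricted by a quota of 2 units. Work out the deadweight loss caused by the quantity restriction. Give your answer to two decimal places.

11.27

Rewriting demand in inverse form: P = 107 - 5Q.
Unrestricted equilibrium: Q* = (107 - 79)/(5 + 2.5) = 3.7333.
At Q = 2 the demand price is 107 - 5(2) = 97 and the supply price is 79 + 2.5(2) = 84.
DWL = (1/2)(gap between curves at 2) x (Q* - 2) = (1/2)(13)(1.7333) = 11.2667.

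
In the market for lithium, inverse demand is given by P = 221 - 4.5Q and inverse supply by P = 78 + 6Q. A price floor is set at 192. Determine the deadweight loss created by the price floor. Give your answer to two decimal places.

270.24

Without the control, 221 - 4.5Q = 78 + 6Q so Q* = 13.619 and P* = 159.7143.
At the floor price 192, quantity demanded is (221 - 192)/4.5 = 6.4444; demand is the short side, so Q = 6.4444 trades at P = 192.
The lost-trades triangle has base Q* - 6.4444 = 7.1746 and height equal to the gap between the curves at Q = 6.4444, which is 192 - 116.6667 = 75.3333. DWL = (1/2)(7.1746)(75.3333) = 270.2434.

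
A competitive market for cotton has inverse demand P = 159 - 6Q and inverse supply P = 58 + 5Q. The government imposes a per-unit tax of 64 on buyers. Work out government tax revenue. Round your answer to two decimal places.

Without the tax, 159 - 6Q = 58 + 5Q so Q* = 9.1818 and P* = 103.9091.
A tax on buyers shifts demand down by 64: (159 - 64) - 6Q = 58 + 5Q, so Q_t = 3.3636. Buyers pay P_b = 138.8182; sellers receive P_s = P_b - 64 = 74.8182.
Revenue is the tax times quantity traded: 64 x 3.3636 = 215.2727.

215.27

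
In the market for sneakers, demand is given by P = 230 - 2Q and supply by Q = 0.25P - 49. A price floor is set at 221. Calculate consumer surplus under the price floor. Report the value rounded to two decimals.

20.25

Rewriting supply in inverse form: P = 196 + 4Q.
Without the control, 230 - 2Q = 196 + 4Q so Q* = 5.6667 and P* = 218.6667.
At the floor price 221, quantity demanded is (230 - 221)/2 = 4.5; demand is the short side, so Q = 4.5 trades at P = 221.
CS is the triangle under demand above 221: (1/2)(4.5)(230 - 221) = 20.25.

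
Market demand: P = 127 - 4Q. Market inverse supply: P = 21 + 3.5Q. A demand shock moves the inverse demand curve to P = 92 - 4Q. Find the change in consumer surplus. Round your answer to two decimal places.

Initial equilibrium: Q_0 = 14.1333, P_0 = 70.4667; CS_0 = (1/2)(14.1333)(56.5333) = 399.5022, PS_0 = (1/2)(14.1333)(49.4667) = 349.5644.
New equilibrium: 92 - 4Q = 21 + 3.5Q gives Q_1 = 9.4667, P_1 = 54.1333; CS_1 = 179.2356, PS_1 = 156.8311.
Change in consumer surplus = 179.2356 - 399.5022 = -220.2667.

-220.27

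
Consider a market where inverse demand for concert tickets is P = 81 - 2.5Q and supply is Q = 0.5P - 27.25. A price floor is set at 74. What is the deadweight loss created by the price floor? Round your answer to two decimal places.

21.47

Rewriting supply in inverse form: P = 54.5 + 2Q.
Free-market equilibrium: 81 - 2.5Q = 54.5 + 2Q gives Q* = 5.8889, P* = 66.2778.
At the floor price 74, quantity demanded is (81 - 74)/2.5 = 2.8; demand is the short side, so Q = 2.8 trades at P = 74.
The lost-trades triangle has base Q* - 2.8 = 3.0889 and height equal to the gap between the curves at Q = 2.8, which is 74 - 60.1 = 13.9. DWL = (1/2)(3.0889)(13.9) = 21.4678.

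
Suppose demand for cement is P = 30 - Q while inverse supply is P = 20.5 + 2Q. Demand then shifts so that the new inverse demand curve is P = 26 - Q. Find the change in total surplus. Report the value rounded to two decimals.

Initial equilibrium: Q_0 = 3.1667, P_0 = 26.8333; CS_0 = (1/2)(3.1667)(3.1667) = 5.0139, PS_0 = (1/2)(3.1667)(6.3333) = 10.0278.
New equilibrium: 26 - Q = 20.5 + 2Q gives Q_1 = 1.8333, P_1 = 24.1667; CS_1 = 1.6806, PS_1 = 3.3611.
Change in total surplus = (1.6806 + 3.3611) - (5.0139 + 10.0278) = -10.

-10.00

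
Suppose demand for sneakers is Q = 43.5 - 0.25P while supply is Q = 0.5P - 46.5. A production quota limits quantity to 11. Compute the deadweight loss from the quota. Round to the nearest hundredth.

18.75

Rewriting demand in inverse form: P = 174 - 4Q.
Rewriting supply in inverse form: P = 93 + 2Q.
Unrestricted equilibrium: Q* = (174 - 93)/(4 + 2) = 13.5.
At Q = 11 the demand price is 174 - 4(11) = 130 and the supply price is 93 + 2(11) = 115.
DWL = (1/2)(gap between curves at 11) x (Q* - 11) = (1/2)(15)(2.5) = 18.75.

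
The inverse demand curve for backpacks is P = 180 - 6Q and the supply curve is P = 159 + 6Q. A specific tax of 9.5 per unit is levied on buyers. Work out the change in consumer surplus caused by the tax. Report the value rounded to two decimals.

Pre-tax equilibrium: 180 - 6Q = 159 + 6Q gives Q* = 1.75, P* = 169.5.
With the tax, buyers' net willingness to pay falls by 9.5: (180 - 9.5) - 6Q = 159 + 6Q, so Q_t = 0.9583. Buyers pay P_b = 174.25; sellers receive P_s = P_b - 9.5 = 164.75.
Consumers lose the trapezoid between P* and P_b out to Q_t plus the triangle from Q_t to Q*: change in CS = 2.7552 - 9.1875 = -6.4323.

-6.43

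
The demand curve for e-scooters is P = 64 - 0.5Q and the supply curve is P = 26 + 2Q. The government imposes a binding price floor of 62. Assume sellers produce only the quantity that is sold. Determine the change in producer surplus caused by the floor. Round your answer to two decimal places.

Without the control, 64 - 0.5Q = 26 + 2Q so Q* = 15.2 and P* = 56.4.
At the floor price 62, quantity demanded is (64 - 62)/0.5 = 4; demand is the short side, so Q = 4 trades at P = 62.
PS goes from (1/2)(15.2)(30.4) = 231.04 to 128 (computed as (62 - 26)(4) - (1/2)(2)(4)^2), a change of -103.04.

-103.04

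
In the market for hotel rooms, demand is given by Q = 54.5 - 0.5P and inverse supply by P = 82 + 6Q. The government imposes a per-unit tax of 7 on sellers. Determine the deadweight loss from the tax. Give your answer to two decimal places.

Rewriting demand in inverse form: P = 109 - 2Q.
Pre-tax equilibrium: 109 - 2Q = 82 + 6Q gives Q* = 3.375, P* = 102.25.
A tax on sellers shifts supply up by 7: 109 - 2Q = 82 + 6Q + 7, so Q_t = 2.5. Buyers pay P_b = 104; sellers receive P_s = P_b - 7 = 97.
Deadweight loss is the triangle between the curves from Q_t to Q*: (1/2)(3.375 - 2.5)(7) = 3.0625.

3.06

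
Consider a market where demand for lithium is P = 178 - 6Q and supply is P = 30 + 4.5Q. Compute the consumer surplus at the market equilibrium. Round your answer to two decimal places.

Setting demand equal to supply, 148 = 10.5Q, so Q* = 14.0952 and P* = 93.4286.
The demand choke price is 178, so CS = (1/2)(Q*)(178 - P*) = (1/2)(14.0952)(84.5714) = 596.0272.

596.03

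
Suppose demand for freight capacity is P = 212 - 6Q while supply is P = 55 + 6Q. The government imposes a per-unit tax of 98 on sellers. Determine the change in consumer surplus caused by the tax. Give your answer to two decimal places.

Pre-tax equilibrium: 212 - 6Q = 55 + 6Q gives Q* = 13.0833, P* = 133.5.
With the tax, sellers need 98 more per unit: 212 - 6Q = 55 + 6Q + 98, so Q_t = 4.9167. Buyers pay P_b = 182.5; sellers receive P_s = P_b - 98 = 84.5.
CS falls from (1/2)(13.0833)(78.5) = 513.5208 to (1/2)(4.9167)(29.5) = 72.5208, a change of -441.

-441.00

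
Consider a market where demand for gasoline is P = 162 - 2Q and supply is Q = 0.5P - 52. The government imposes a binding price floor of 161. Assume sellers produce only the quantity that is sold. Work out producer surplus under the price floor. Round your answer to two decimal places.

28.25

Rewriting supply in inverse form: P = 104 + 2Q.
Without the control, 162 - 2Q = 104 + 2Q so Q* = 14.5 and P* = 133.
At the floor price 161, quantity demanded is (162 - 161)/2 = 0.5; demand is the short side, so Q = 0.5 trades at P = 161.
The supply price at Q = 0.5 is 105. PS is the trapezoid between 161 and supply over [0, 0.5]: (1/2)[(161 - 104) + (161 - 105)](0.5) = 28.25.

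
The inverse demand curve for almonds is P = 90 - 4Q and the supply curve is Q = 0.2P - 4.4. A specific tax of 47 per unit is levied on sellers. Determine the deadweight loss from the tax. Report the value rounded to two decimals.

Rewriting supply in inverse form: P = 22 + 5Q.
Without the tax, 90 - 4Q = 22 + 5Q so Q* = 7.5556 and P* = 59.7778.
A tax on sellers shifts supply up by 47: 90 - 4Q = 22 + 5Q + 47, so Q_t = 2.3333. Buyers pay P_b = 80.6667; sellers receive P_s = P_b - 47 = 33.6667.
The welfare triangle lost has base Q* - Q_t = 5.2222 and height t = 47, so DWL = (1/2)(5.2222)(47) = 122.7222.

122.72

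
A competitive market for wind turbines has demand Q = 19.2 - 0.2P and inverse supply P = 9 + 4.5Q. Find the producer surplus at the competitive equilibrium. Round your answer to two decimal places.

188.70

Rewriting demand in inverse form: P = 96 - 5Q.
Equilibrium: 96 - 5Q = 9 + 4.5Q, so Q* = 9.1579 and P* = 50.2105.
Producer surplus is the triangle above supply below P*: (1/2)(9.1579)(50.2105 - 9) = (1/2)(9.1579)(41.2105) = 188.7008.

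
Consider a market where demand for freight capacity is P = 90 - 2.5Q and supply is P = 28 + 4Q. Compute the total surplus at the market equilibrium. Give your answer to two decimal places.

295.69

Setting demand equal to supply, 62 = 6.5Q, so Q* = 9.5385 and P* = 66.1538.
CS = (1/2)(9.5385)(23.8462) = 113.7278 and PS = (1/2)(9.5385)(38.1538) = 181.9645, so total surplus = 295.6923.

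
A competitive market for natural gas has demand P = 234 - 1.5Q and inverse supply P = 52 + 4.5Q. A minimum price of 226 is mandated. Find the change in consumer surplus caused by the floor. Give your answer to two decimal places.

-668.75

Without the control, 234 - 1.5Q = 52 + 4.5Q so Q* = 30.3333 and P* = 188.5.
At P = 226, buyers demand (234 - 226)/1.5 = 5.3333 while sellers would supply more, so the quantity traded is 5.3333 at price 226.
CS goes from (1/2)(30.3333)(45.5) = 690.0833 to 21.3333 (computed as (234 - 226)(5.3333) - (1/2)(1.5)(5.3333)^2), a change of -668.75.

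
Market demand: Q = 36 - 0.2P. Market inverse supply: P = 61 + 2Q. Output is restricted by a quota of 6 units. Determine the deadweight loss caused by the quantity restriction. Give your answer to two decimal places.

423.50

Rewriting demand in inverse form: P = 180 - 5Q.
Without the quota, 180 - 5Q = 61 + 2Q gives Q* = 17.
At Q = 6 the demand price is 180 - 5(6) = 150 and the supply price is 61 + 2(6) = 73.
DWL = (1/2)(gap between curves at 6) x (Q* - 6) = (1/2)(77)(11) = 423.5.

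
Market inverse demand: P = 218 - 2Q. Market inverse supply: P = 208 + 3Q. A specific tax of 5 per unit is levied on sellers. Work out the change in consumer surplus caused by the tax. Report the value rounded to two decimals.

-3.00

Without the tax, 218 - 2Q = 208 + 3Q so Q* = 2 and P* = 214.
With the tax, sellers need 5 more per unit: 218 - 2Q = 208 + 3Q + 5, so Q_t = 1. Buyers pay P_b = 216; sellers receive P_s = P_b - 5 = 211.
Consumers lose the trapezoid between P* and P_b out to Q_t plus the triangle from Q_t to Q*: change in CS = 1 - 4 = -3.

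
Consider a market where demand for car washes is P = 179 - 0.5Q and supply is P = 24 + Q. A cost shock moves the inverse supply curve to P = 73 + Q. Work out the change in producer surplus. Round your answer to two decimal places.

Initial equilibrium: Q_0 = 103.3333, P_0 = 127.3333; CS_0 = (1/2)(103.3333)(51.6667) = 2669.4444, PS_0 = (1/2)(103.3333)(103.3333) = 5338.8889.
New equilibrium: 179 - 0.5Q = 73 + Q gives Q_1 = 70.6667, P_1 = 143.6667; CS_1 = 1248.4444, PS_1 = 2496.8889.
Change in producer surplus = 2496.8889 - 5338.8889 = -2842.

-2842.00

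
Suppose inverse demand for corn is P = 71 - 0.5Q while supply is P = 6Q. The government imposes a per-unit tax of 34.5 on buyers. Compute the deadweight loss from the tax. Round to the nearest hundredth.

91.56

Pre-tax equilibrium: 71 - 0.5Q = 6Q gives Q* = 10.9231, P* = 65.5385.
With the tax, buyers' net willingness to pay falls by 34.5: (71 - 34.5) - 0.5Q = 6Q, so Q_t = 5.6154. Buyers pay P_b = 68.1923; sellers receive P_s = P_b - 34.5 = 33.6923.
Deadweight loss is the triangle between the curves from Q_t to Q*: (1/2)(10.9231 - 5.6154)(34.5) = 91.5577.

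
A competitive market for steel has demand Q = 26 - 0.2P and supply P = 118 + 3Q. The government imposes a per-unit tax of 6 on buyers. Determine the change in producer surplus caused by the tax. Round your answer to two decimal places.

Rewriting demand in inverse form: P = 130 - 5Q.
Pre-tax equilibrium: 130 - 5Q = 118 + 3Q gives Q* = 1.5, P* = 122.5.
A tax on buyers shifts demand down by 6: (130 - 6) - 5Q = 118 + 3Q, so Q_t = 0.75. Buyers pay P_b = 126.25; sellers receive P_s = P_b - 6 = 120.25.
PS falls from (1/2)(1.5)(4.5) = 3.375 to (1/2)(0.75)(2.25) = 0.8438, a change of -2.5312.

-2.53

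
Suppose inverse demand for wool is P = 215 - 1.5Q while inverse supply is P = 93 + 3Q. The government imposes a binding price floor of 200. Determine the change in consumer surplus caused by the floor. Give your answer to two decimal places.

-476.26

Without the control, 215 - 1.5Q = 93 + 3Q so Q* = 27.1111 and P* = 174.3333.
At the floor price 200, quantity demanded is (215 - 200)/1.5 = 10; demand is the short side, so Q = 10 trades at P = 200.
CS goes from (1/2)(27.1111)(40.6667) = 551.2593 to 75 (computed as (215 - 200)(10) - (1/2)(1.5)(10)^2), a change of -476.2593.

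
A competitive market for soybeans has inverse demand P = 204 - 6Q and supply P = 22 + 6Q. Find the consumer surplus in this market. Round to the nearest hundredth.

690.08

Equilibrium: 204 - 6Q = 22 + 6Q, so Q* = 15.1667 and P* = 113.
Consumer surplus is the triangle under demand above P*: (1/2)(15.1667)(204 - 113) = (1/2)(15.1667)(91) = 690.0833.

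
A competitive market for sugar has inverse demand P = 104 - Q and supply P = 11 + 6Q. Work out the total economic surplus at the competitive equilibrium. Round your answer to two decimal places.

617.79

Setting demand equal to supply, 93 = 7Q, so Q* = 13.2857 and P* = 90.7143.
Total surplus is the full triangle between the curves from 0 to Q*: (1/2)(13.2857)(104 - 11) = 617.7857.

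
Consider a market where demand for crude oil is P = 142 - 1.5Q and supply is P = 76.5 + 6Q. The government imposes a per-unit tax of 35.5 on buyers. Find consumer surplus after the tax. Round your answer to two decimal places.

12.00

Pre-tax equilibrium: 142 - 1.5Q = 76.5 + 6Q gives Q* = 8.7333, P* = 128.9.
With the tax, buyers' net willingness to pay falls by 35.5: (142 - 35.5) - 1.5Q = 76.5 + 6Q, so Q_t = 4. Buyers pay P_b = 136; sellers receive P_s = P_b - 35.5 = 100.5.
Consumer surplus is the triangle under demand above P_b: (1/2)(4)(142 - 136) = 12.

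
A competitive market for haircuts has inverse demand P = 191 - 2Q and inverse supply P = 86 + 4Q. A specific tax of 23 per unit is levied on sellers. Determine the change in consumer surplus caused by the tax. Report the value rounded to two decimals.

-119.47

Pre-tax equilibrium: 191 - 2Q = 86 + 4Q gives Q* = 17.5, P* = 156.
A tax on sellers shifts supply up by 23: 191 - 2Q = 86 + 4Q + 23, so Q_t = 13.6667. Buyers pay P_b = 163.6667; sellers receive P_s = P_b - 23 = 140.6667.
Consumers lose the trapezoid between P* and P_b out to Q_t plus the triangle from Q_t to Q*: change in CS = 186.7778 - 306.25 = -119.4722.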